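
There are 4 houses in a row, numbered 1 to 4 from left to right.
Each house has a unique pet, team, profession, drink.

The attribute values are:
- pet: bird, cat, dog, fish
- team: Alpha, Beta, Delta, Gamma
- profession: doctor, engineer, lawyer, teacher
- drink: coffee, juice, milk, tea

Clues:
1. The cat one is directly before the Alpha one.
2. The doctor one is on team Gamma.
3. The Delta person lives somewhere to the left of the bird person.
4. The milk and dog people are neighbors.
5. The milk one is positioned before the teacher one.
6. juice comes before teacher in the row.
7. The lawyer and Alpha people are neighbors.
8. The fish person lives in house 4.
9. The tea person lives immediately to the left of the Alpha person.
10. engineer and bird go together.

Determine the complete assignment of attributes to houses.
Solution:

House | Pet | Team | Profession | Drink
---------------------------------------
  1   | cat | Delta | lawyer | tea
  2   | bird | Alpha | engineer | milk
  3   | dog | Gamma | doctor | juice
  4   | fish | Beta | teacher | coffee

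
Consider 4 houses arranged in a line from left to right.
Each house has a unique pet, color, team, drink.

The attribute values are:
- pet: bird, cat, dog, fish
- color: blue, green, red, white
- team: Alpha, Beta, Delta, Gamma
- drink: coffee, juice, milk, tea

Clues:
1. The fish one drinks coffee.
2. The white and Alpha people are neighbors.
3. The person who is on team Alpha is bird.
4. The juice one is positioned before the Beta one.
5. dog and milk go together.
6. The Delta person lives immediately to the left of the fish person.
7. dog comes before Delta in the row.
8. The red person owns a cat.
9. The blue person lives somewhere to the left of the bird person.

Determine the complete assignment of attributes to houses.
Solution:

House | Pet | Color | Team | Drink
----------------------------------
  1   | dog | blue | Gamma | milk
  2   | cat | red | Delta | juice
  3   | fish | white | Beta | coffee
  4   | bird | green | Alpha | tea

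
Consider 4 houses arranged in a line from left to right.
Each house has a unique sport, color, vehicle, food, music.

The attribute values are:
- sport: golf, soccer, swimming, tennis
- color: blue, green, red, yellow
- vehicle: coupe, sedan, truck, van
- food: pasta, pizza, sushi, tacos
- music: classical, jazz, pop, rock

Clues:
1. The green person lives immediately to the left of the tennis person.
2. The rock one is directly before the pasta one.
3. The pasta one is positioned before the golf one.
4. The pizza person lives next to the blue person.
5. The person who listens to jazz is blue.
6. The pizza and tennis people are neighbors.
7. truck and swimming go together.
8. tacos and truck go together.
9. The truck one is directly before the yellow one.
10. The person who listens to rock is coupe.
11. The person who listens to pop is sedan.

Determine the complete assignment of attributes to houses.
Solution:

House | Sport | Color | Vehicle | Food | Music
----------------------------------------------
  1   | soccer | green | coupe | pizza | rock
  2   | tennis | blue | van | pasta | jazz
  3   | swimming | red | truck | tacos | classical
  4   | golf | yellow | sedan | sushi | pop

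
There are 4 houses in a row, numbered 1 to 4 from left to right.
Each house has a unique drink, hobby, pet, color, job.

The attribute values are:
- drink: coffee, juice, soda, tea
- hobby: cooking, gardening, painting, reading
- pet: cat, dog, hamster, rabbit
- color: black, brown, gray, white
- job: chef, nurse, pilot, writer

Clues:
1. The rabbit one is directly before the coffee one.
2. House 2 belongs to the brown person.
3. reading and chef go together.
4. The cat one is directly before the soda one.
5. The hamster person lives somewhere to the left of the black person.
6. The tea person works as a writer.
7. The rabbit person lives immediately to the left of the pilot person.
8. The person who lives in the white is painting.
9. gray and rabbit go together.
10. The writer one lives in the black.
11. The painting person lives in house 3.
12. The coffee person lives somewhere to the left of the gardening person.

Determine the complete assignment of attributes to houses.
Solution:

House | Drink | Hobby | Pet | Color | Job
-----------------------------------------
  1   | juice | reading | rabbit | gray | chef
  2   | coffee | cooking | cat | brown | pilot
  3   | soda | painting | hamster | white | nurse
  4   | tea | gardening | dog | black | writer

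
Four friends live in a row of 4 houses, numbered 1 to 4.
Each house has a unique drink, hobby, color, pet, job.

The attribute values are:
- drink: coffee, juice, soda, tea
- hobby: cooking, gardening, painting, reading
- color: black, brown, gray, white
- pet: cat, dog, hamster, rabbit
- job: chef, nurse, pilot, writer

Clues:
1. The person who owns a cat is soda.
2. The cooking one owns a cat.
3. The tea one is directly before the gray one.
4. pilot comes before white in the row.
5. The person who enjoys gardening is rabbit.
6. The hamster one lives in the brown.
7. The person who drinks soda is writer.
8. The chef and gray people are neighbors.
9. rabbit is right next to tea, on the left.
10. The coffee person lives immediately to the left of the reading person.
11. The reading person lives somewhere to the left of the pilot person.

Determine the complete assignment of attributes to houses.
Solution:

House | Drink | Hobby | Color | Pet | Job
-----------------------------------------
  1   | coffee | gardening | black | rabbit | nurse
  2   | tea | reading | brown | hamster | chef
  3   | juice | painting | gray | dog | pilot
  4   | soda | cooking | white | cat | writer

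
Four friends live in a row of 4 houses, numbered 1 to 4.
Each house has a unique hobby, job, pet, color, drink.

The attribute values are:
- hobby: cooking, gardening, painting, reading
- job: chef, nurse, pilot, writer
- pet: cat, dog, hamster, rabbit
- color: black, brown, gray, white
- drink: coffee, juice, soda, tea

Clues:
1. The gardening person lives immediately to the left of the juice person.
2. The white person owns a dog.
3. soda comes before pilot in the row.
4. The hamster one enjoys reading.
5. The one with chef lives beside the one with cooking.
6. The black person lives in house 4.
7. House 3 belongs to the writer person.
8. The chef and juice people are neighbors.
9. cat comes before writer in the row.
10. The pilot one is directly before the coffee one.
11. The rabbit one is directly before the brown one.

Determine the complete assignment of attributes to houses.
Solution:

House | Hobby | Job | Pet | Color | Drink
-----------------------------------------
  1   | gardening | chef | rabbit | gray | soda
  2   | cooking | pilot | cat | brown | juice
  3   | painting | writer | dog | white | coffee
  4   | reading | nurse | hamster | black | tea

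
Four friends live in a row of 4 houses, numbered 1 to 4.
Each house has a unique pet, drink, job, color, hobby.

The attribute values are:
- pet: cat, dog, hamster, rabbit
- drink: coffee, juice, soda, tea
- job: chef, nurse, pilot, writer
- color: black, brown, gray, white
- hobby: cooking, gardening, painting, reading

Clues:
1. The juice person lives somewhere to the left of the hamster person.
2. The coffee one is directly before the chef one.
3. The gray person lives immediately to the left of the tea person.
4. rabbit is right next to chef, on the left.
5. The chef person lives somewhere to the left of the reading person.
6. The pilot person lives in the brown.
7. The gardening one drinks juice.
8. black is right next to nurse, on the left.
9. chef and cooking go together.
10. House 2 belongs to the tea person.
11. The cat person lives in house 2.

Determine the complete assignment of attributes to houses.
Solution:

House | Pet | Drink | Job | Color | Hobby
-----------------------------------------
  1   | rabbit | coffee | writer | gray | painting
  2   | cat | tea | chef | black | cooking
  3   | dog | juice | nurse | white | gardening
  4   | hamster | soda | pilot | brown | reading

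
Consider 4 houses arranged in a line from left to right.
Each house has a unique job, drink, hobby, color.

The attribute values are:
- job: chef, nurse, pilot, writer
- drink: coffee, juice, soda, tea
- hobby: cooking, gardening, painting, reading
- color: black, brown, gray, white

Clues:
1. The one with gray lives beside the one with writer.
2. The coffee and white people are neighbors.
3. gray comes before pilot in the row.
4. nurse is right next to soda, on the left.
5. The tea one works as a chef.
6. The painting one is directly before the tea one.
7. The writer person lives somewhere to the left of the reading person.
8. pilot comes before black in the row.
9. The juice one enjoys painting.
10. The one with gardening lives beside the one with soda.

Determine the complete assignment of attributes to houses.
Solution:

House | Job | Drink | Hobby | Color
-----------------------------------
  1   | nurse | coffee | gardening | gray
  2   | writer | soda | cooking | white
  3   | pilot | juice | painting | brown
  4   | chef | tea | reading | black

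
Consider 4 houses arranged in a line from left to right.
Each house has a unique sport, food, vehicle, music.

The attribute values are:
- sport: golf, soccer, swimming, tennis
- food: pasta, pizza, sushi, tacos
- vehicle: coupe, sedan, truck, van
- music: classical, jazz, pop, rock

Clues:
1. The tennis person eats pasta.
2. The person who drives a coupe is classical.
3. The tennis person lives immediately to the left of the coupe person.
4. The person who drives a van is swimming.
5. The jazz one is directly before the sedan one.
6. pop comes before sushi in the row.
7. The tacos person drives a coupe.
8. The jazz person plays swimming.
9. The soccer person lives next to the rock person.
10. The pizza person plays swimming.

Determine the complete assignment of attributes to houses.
Solution:

House | Sport | Food | Vehicle | Music
--------------------------------------
  1   | swimming | pizza | van | jazz
  2   | tennis | pasta | sedan | pop
  3   | soccer | tacos | coupe | classical
  4   | golf | sushi | truck | rock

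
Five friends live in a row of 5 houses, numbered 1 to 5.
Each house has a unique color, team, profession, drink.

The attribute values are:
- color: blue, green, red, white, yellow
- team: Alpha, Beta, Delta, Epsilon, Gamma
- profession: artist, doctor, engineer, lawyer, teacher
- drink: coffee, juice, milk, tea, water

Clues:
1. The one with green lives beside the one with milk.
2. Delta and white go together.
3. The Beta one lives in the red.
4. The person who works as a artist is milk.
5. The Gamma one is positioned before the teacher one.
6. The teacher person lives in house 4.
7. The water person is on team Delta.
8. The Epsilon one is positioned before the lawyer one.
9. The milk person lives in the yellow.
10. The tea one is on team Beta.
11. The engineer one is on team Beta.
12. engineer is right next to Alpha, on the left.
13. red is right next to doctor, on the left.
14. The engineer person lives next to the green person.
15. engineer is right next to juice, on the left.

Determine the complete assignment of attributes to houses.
Solution:

House | Color | Team | Profession | Drink
-----------------------------------------
  1   | red | Beta | engineer | tea
  2   | green | Alpha | doctor | juice
  3   | yellow | Gamma | artist | milk
  4   | blue | Epsilon | teacher | coffee
  5   | white | Delta | lawyer | water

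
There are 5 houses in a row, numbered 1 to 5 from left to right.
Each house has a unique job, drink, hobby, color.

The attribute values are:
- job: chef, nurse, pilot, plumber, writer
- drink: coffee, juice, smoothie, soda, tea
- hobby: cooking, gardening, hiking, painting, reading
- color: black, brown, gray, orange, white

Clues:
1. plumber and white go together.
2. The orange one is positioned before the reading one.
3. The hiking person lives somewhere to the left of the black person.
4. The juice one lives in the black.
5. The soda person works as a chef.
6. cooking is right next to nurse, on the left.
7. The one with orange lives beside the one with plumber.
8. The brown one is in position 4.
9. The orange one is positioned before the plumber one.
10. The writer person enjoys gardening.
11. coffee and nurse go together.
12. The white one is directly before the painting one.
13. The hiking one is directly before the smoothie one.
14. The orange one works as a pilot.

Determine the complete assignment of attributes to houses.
Solution:

House | Job | Drink | Hobby | Color
-----------------------------------
  1   | pilot | tea | hiking | orange
  2   | plumber | smoothie | cooking | white
  3   | nurse | coffee | painting | gray
  4   | chef | soda | reading | brown
  5   | writer | juice | gardening | black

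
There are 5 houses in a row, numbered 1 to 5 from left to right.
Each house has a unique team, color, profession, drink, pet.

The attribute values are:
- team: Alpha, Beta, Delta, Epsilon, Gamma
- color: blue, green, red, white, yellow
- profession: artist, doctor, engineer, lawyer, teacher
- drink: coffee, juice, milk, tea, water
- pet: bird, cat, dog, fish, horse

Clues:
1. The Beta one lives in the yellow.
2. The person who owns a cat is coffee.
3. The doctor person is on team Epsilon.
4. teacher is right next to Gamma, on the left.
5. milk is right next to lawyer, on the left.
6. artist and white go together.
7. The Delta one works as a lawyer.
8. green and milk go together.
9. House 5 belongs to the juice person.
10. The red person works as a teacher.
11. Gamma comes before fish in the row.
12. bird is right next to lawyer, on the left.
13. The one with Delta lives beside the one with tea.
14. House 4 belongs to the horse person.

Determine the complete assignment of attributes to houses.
Solution:

House | Team | Color | Profession | Drink | Pet
-----------------------------------------------
  1   | Epsilon | green | doctor | milk | bird
  2   | Delta | blue | lawyer | coffee | cat
  3   | Alpha | red | teacher | tea | dog
  4   | Gamma | white | artist | water | horse
  5   | Beta | yellow | engineer | juice | fish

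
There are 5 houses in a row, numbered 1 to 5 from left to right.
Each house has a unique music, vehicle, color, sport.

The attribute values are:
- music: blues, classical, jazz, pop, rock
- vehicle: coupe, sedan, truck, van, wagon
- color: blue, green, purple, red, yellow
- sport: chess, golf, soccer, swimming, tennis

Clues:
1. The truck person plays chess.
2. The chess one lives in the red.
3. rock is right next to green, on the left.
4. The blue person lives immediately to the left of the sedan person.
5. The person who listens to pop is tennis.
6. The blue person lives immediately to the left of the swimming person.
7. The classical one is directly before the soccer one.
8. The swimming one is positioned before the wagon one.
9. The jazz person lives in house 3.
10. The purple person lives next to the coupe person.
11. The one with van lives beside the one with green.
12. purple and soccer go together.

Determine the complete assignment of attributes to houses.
Solution:

House | Music | Vehicle | Color | Sport
---------------------------------------
  1   | rock | van | blue | golf
  2   | classical | sedan | green | swimming
  3   | jazz | wagon | purple | soccer
  4   | pop | coupe | yellow | tennis
  5   | blues | truck | red | chess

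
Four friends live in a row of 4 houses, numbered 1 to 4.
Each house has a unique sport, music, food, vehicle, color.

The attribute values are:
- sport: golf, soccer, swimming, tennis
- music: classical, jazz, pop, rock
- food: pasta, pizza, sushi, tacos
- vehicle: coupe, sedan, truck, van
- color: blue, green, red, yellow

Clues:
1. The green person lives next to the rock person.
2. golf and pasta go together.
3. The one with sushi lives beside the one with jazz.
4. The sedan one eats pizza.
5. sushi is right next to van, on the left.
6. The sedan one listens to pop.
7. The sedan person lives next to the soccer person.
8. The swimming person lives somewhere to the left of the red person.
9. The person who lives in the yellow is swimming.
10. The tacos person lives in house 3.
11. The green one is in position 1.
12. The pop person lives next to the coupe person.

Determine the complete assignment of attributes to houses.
Solution:

House | Sport | Music | Food | Vehicle | Color
----------------------------------------------
  1   | tennis | pop | pizza | sedan | green
  2   | soccer | rock | sushi | coupe | blue
  3   | swimming | jazz | tacos | van | yellow
  4   | golf | classical | pasta | truck | red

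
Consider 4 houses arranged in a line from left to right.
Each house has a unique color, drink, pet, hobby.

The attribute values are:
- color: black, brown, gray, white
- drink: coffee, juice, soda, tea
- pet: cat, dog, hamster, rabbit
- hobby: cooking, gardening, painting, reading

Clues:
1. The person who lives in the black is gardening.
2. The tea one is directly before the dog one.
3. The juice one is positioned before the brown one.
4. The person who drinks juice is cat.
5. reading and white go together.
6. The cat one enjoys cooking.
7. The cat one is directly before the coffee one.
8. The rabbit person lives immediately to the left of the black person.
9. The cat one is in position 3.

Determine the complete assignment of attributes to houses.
Solution:

House | Color | Drink | Pet | Hobby
-----------------------------------
  1   | white | tea | rabbit | reading
  2   | black | soda | dog | gardening
  3   | gray | juice | cat | cooking
  4   | brown | coffee | hamster | painting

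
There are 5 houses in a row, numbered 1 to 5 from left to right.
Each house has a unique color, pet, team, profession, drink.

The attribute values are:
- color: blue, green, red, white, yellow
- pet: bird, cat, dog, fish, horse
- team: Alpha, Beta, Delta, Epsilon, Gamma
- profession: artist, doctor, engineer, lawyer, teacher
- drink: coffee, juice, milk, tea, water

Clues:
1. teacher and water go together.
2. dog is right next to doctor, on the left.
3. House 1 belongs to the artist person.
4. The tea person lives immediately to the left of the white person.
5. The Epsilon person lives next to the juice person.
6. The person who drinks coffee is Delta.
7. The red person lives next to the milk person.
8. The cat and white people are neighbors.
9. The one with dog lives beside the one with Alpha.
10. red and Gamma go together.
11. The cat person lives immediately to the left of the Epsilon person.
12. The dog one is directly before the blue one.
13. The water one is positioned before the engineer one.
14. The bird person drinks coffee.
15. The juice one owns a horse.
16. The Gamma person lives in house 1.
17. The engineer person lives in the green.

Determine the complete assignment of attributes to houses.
Solution:

House | Color | Pet | Team | Profession | Drink
-----------------------------------------------
  1   | red | cat | Gamma | artist | tea
  2   | white | dog | Epsilon | lawyer | milk
  3   | blue | horse | Alpha | doctor | juice
  4   | yellow | fish | Beta | teacher | water
  5   | green | bird | Delta | engineer | coffee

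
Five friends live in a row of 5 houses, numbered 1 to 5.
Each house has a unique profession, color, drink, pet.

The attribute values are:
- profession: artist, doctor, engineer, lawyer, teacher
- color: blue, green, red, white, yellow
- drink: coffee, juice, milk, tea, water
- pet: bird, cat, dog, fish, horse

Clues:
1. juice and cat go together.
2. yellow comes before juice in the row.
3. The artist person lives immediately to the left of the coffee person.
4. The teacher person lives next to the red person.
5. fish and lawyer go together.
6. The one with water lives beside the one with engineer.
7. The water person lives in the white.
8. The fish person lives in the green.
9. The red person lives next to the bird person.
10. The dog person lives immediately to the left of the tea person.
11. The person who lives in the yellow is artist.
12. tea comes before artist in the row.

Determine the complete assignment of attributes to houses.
Solution:

House | Profession | Color | Drink | Pet
----------------------------------------
  1   | teacher | white | water | dog
  2   | engineer | red | tea | horse
  3   | artist | yellow | milk | bird
  4   | lawyer | green | coffee | fish
  5   | doctor | blue | juice | cat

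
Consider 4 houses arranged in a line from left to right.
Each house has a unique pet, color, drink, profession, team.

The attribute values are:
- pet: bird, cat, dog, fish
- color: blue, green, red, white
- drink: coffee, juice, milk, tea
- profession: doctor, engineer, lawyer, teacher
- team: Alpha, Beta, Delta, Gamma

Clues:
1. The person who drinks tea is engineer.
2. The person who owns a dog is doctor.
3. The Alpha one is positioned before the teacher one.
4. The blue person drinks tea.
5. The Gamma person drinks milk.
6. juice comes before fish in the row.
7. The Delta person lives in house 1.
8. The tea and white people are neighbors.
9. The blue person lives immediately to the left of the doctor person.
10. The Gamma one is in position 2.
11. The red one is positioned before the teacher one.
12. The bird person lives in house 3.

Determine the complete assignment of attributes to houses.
Solution:

House | Pet | Color | Drink | Profession | Team
-----------------------------------------------
  1   | cat | blue | tea | engineer | Delta
  2   | dog | white | milk | doctor | Gamma
  3   | bird | red | juice | lawyer | Alpha
  4   | fish | green | coffee | teacher | Beta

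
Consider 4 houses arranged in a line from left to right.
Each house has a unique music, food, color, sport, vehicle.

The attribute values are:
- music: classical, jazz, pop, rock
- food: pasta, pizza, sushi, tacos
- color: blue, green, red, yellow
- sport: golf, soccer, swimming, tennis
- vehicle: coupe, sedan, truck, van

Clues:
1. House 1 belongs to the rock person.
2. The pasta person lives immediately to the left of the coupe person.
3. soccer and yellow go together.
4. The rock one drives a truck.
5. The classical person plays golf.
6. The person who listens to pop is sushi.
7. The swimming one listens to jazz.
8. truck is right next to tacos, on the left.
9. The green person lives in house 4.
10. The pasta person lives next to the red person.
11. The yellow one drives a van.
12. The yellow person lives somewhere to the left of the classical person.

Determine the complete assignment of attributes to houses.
Solution:

House | Music | Food | Color | Sport | Vehicle
----------------------------------------------
  1   | rock | pasta | blue | tennis | truck
  2   | jazz | tacos | red | swimming | coupe
  3   | pop | sushi | yellow | soccer | van
  4   | classical | pizza | green | golf | sedan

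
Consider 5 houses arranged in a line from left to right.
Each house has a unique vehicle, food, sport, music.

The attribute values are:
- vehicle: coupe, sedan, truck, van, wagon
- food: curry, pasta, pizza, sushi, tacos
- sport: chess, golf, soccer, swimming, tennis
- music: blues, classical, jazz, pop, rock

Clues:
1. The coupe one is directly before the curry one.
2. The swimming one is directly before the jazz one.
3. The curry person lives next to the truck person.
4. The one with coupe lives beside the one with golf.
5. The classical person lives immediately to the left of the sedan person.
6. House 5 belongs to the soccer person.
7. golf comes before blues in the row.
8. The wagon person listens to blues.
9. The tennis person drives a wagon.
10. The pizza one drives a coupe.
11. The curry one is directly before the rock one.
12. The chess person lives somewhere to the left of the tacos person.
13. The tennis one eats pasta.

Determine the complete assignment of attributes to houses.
Solution:

House | Vehicle | Food | Sport | Music
--------------------------------------
  1   | coupe | pizza | swimming | classical
  2   | sedan | curry | golf | jazz
  3   | truck | sushi | chess | rock
  4   | wagon | pasta | tennis | blues
  5   | van | tacos | soccer | pop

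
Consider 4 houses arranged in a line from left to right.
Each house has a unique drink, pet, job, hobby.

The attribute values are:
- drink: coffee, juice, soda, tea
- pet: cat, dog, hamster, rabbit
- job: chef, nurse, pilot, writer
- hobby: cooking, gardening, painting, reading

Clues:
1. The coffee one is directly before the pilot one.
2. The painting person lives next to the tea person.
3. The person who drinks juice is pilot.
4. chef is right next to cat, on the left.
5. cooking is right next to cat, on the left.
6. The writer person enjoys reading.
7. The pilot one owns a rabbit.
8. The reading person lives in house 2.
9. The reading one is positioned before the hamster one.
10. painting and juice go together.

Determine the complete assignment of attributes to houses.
Solution:

House | Drink | Pet | Job | Hobby
---------------------------------
  1   | soda | dog | chef | cooking
  2   | coffee | cat | writer | reading
  3   | juice | rabbit | pilot | painting
  4   | tea | hamster | nurse | gardening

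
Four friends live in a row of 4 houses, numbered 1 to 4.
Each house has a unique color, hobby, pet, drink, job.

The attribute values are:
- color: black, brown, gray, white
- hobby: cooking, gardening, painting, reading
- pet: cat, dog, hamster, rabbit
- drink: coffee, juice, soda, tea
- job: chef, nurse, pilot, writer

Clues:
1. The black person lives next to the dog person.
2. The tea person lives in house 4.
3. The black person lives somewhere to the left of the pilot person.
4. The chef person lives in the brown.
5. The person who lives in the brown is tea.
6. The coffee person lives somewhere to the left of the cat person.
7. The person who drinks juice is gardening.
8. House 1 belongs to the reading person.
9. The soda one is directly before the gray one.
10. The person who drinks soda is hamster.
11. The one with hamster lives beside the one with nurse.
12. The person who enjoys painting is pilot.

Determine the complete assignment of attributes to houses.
Solution:

House | Color | Hobby | Pet | Drink | Job
-----------------------------------------
  1   | black | reading | hamster | soda | writer
  2   | gray | gardening | dog | juice | nurse
  3   | white | painting | rabbit | coffee | pilot
  4   | brown | cooking | cat | tea | chef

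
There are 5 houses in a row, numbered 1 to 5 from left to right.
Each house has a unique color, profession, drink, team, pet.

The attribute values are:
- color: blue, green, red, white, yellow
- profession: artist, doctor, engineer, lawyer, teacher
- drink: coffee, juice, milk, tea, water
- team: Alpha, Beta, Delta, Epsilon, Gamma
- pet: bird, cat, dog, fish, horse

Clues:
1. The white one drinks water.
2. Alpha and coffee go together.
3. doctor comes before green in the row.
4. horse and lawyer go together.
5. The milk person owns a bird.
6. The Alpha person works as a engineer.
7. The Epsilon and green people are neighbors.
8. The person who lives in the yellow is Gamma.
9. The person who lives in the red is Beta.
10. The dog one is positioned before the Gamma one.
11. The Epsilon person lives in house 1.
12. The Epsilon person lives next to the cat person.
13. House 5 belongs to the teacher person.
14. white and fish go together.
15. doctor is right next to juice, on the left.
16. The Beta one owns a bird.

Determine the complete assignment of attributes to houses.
Solution:

House | Color | Profession | Drink | Team | Pet
-----------------------------------------------
  1   | white | doctor | water | Epsilon | fish
  2   | green | artist | juice | Delta | cat
  3   | blue | engineer | coffee | Alpha | dog
  4   | yellow | lawyer | tea | Gamma | horse
  5   | red | teacher | milk | Beta | bird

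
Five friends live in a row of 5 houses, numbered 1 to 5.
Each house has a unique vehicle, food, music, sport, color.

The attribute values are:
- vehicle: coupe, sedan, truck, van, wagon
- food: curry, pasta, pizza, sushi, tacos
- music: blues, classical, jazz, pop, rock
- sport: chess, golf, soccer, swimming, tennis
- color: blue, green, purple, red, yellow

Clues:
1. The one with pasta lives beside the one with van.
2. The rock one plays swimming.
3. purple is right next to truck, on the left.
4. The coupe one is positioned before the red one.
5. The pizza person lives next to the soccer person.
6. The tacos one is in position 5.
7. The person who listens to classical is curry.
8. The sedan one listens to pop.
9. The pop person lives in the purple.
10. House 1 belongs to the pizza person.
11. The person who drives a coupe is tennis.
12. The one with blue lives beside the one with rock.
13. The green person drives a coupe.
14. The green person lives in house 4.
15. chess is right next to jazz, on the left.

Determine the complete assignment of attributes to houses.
Solution:

House | Vehicle | Food | Music | Sport | Color
----------------------------------------------
  1   | sedan | pizza | pop | chess | purple
  2   | truck | pasta | jazz | soccer | blue
  3   | van | sushi | rock | swimming | yellow
  4   | coupe | curry | classical | tennis | green
  5   | wagon | tacos | blues | golf | red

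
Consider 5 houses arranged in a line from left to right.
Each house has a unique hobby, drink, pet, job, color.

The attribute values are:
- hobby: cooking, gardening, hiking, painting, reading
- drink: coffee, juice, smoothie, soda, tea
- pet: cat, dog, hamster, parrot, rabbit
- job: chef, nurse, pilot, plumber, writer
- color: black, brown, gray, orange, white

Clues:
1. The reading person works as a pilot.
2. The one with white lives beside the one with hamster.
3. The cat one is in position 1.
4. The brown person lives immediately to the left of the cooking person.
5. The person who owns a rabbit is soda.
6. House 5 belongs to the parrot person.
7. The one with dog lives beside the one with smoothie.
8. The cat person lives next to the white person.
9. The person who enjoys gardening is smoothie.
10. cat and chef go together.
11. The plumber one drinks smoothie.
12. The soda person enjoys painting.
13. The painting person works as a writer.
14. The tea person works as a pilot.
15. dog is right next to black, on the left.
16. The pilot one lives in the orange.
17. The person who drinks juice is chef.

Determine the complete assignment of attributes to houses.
Solution:

House | Hobby | Drink | Pet | Job | Color
-----------------------------------------
  1   | hiking | juice | cat | chef | brown
  2   | cooking | coffee | dog | nurse | white
  3   | gardening | smoothie | hamster | plumber | black
  4   | painting | soda | rabbit | writer | gray
  5   | reading | tea | parrot | pilot | orange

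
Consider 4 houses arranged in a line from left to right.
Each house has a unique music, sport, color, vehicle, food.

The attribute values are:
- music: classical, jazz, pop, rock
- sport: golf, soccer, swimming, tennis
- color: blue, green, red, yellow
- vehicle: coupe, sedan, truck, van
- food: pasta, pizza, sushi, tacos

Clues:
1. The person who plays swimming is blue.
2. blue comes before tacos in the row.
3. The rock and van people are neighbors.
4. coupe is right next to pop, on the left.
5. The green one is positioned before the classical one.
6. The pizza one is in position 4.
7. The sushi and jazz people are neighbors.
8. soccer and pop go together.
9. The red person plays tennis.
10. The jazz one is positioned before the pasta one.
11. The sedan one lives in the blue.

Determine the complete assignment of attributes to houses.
Solution:

House | Music | Sport | Color | Vehicle | Food
----------------------------------------------
  1   | rock | swimming | blue | sedan | sushi
  2   | jazz | golf | green | van | tacos
  3   | classical | tennis | red | coupe | pasta
  4   | pop | soccer | yellow | truck | pizza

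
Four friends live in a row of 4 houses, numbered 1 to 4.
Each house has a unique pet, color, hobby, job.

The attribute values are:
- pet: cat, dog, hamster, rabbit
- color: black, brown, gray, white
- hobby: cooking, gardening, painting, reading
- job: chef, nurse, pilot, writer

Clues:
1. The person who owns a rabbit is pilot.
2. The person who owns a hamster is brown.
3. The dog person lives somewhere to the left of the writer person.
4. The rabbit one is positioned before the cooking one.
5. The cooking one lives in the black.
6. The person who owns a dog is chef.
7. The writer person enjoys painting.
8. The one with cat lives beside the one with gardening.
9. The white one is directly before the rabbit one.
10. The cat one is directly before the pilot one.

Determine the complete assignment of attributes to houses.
Solution:

House | Pet | Color | Hobby | Job
---------------------------------
  1   | cat | white | reading | nurse
  2   | rabbit | gray | gardening | pilot
  3   | dog | black | cooking | chef
  4   | hamster | brown | painting | writer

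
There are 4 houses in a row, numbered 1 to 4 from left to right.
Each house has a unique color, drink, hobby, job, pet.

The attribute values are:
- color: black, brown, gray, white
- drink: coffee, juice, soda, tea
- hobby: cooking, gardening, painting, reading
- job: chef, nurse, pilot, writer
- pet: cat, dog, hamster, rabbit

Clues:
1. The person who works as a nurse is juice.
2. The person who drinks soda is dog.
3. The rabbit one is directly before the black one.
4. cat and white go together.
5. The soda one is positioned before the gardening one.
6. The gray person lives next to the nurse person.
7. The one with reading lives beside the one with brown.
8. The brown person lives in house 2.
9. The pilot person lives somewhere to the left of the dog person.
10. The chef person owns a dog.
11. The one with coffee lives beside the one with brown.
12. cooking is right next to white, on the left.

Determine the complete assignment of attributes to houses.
Solution:

House | Color | Drink | Hobby | Job | Pet
-----------------------------------------
  1   | gray | coffee | reading | pilot | hamster
  2   | brown | juice | painting | nurse | rabbit
  3   | black | soda | cooking | chef | dog
  4   | white | tea | gardening | writer | cat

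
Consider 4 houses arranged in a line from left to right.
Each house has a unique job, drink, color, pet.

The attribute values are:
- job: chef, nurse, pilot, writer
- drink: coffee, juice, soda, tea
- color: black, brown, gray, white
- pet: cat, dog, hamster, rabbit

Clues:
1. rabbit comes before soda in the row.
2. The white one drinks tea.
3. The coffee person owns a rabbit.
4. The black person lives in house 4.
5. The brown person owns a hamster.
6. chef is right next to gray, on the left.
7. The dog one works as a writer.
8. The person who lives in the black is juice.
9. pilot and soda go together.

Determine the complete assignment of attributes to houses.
Solution:

House | Job | Drink | Color | Pet
---------------------------------
  1   | chef | tea | white | cat
  2   | nurse | coffee | gray | rabbit
  3   | pilot | soda | brown | hamster
  4   | writer | juice | black | dog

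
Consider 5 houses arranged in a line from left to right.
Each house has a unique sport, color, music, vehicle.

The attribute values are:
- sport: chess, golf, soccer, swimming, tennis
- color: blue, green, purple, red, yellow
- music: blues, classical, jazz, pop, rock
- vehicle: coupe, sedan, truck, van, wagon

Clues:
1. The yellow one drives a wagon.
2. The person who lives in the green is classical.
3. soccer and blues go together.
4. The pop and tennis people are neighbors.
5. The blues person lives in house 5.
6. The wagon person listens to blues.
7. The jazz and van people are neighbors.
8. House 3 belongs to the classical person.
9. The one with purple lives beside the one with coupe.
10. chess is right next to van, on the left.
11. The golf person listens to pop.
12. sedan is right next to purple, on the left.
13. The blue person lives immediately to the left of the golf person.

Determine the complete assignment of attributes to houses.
Solution:

House | Sport | Color | Music | Vehicle
---------------------------------------
  1   | chess | blue | jazz | sedan
  2   | golf | purple | pop | van
  3   | tennis | green | classical | coupe
  4   | swimming | red | rock | truck
  5   | soccer | yellow | blues | wagon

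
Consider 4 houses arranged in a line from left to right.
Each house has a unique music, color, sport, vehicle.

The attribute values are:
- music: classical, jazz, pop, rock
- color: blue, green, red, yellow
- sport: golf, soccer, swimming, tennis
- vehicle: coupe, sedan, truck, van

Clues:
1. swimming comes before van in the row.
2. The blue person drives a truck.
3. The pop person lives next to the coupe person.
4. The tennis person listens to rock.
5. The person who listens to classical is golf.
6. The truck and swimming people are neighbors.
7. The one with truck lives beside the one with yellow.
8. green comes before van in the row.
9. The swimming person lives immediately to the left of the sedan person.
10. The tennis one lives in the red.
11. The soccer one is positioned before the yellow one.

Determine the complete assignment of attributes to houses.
Solution:

House | Music | Color | Sport | Vehicle
---------------------------------------
  1   | pop | blue | soccer | truck
  2   | jazz | yellow | swimming | coupe
  3   | classical | green | golf | sedan
  4   | rock | red | tennis | van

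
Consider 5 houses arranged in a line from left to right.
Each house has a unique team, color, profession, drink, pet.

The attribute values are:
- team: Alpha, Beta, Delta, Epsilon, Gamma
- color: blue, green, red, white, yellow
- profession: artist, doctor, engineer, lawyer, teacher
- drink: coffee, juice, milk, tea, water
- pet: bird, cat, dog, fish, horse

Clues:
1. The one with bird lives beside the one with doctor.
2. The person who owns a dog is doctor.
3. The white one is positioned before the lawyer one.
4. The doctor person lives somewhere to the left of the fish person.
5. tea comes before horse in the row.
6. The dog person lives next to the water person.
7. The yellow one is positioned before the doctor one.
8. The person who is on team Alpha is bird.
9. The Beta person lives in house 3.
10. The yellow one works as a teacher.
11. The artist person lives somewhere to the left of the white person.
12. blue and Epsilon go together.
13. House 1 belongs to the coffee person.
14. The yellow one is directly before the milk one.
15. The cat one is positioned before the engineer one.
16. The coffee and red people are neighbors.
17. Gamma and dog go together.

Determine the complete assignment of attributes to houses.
Solution:

House | Team | Color | Profession | Drink | Pet
-----------------------------------------------
  1   | Alpha | yellow | teacher | coffee | bird
  2   | Gamma | red | doctor | milk | dog
  3   | Beta | green | artist | water | cat
  4   | Delta | white | engineer | tea | fish
  5   | Epsilon | blue | lawyer | juice | horse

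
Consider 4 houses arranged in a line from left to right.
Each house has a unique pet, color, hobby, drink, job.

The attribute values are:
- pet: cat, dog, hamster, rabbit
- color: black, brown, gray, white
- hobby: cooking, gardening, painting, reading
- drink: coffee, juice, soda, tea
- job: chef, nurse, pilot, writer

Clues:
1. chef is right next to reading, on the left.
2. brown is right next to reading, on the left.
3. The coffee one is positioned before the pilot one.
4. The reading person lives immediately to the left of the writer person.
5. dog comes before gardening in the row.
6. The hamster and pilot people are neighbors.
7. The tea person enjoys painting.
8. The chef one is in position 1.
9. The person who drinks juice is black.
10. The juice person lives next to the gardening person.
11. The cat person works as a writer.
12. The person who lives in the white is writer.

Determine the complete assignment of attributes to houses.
Solution:

House | Pet | Color | Hobby | Drink | Job
-----------------------------------------
  1   | hamster | brown | cooking | coffee | chef
  2   | dog | black | reading | juice | pilot
  3   | cat | white | gardening | soda | writer
  4   | rabbit | gray | painting | tea | nurse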